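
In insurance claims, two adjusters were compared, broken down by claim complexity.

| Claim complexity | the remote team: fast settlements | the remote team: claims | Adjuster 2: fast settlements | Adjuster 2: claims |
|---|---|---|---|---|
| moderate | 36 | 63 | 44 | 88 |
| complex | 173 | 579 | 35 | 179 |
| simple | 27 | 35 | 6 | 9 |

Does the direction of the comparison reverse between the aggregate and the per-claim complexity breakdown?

Moderate: the remote team 36/63 = 57.1%, Adjuster 2 44/88 = 50.0% → the remote team
Complex: the remote team 173/579 = 29.9%, Adjuster 2 35/179 = 19.6% → the remote team
Simple: the remote team 27/35 = 77.1%, Adjuster 2 6/9 = 66.7% → the remote team
Overall: the remote team 236/677 = 34.9%, Adjuster 2 85/276 = 30.8% → the remote team
The remote team wins overall and in every claim group — no reversal.

No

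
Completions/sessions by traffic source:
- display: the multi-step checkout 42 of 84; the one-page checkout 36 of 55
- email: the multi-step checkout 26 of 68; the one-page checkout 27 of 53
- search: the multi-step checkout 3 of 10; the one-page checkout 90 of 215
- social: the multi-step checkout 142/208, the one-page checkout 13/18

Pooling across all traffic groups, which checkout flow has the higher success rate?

the multi-step checkout

Display: the multi-step checkout 42/84 = 50.0%, the one-page checkout 36/55 = 65.5% → the one-page checkout
Email: the multi-step checkout 26/68 = 38.2%, the one-page checkout 27/53 = 50.9% → the one-page checkout
Search: the multi-step checkout 3/10 = 30.0%, the one-page checkout 90/215 = 41.9% → the one-page checkout
Social: the multi-step checkout 142/208 = 68.3%, the one-page checkout 13/18 = 72.2% → the one-page checkout
Overall: the multi-step checkout 213/370 = 57.6%, the one-page checkout 166/341 = 48.7% → the multi-step checkout
(The one-page checkout wins every traffic group but the multi-step checkout wins overall — the one-page checkout's sessions skew toward the low-rate search group.)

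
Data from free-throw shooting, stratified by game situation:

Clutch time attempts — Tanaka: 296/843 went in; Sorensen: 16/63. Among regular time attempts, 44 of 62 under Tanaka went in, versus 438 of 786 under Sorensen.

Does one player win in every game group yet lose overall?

Clutch time: Tanaka 296/843 = 35.1%, Sorensen 16/63 = 25.4% → Tanaka
Regular time: Tanaka 44/62 = 71.0%, Sorensen 438/786 = 55.7% → Tanaka
Overall: Tanaka 340/905 = 37.6%, Sorensen 454/849 = 53.5% → Sorensen
Tanaka wins each game group but Sorensen wins overall — the comparison reverses. Tanaka's attempts skew toward clutch time, which has a lower base rate.

Yes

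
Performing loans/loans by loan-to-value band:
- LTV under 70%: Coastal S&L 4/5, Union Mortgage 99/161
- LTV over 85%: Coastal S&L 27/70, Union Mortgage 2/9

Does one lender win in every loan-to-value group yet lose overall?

LTV under 70%: Coastal S&L 4/5 = 80.0%, Union Mortgage 99/161 = 61.5% → Coastal S&L
LTV over 85%: Coastal S&L 27/70 = 38.6%, Union Mortgage 2/9 = 22.2% → Coastal S&L
Overall: Coastal S&L 31/75 = 41.3%, Union Mortgage 101/170 = 59.4% → Union Mortgage
Coastal S&L wins each loan-to-value group but Union Mortgage wins overall — the comparison reverses. Coastal S&L's loans skew toward LTV over 85%, which has a lower base rate.

Yes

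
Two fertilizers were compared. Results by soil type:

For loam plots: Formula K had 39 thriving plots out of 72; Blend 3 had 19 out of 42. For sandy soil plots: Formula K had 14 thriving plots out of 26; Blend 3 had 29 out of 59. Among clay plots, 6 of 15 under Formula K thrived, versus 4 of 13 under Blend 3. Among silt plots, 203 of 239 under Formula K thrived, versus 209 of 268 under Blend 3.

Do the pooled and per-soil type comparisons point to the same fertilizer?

Loam: Formula K 39/72 = 54.2%, Blend 3 19/42 = 45.2% → Formula K
Sandy soil: Formula K 14/26 = 53.8%, Blend 3 29/59 = 49.2% → Formula K
Clay: Formula K 6/15 = 40.0%, Blend 3 4/13 = 30.8% → Formula K
Silt: Formula K 203/239 = 84.9%, Blend 3 209/268 = 78.0% → Formula K
Overall: Formula K 262/352 = 74.4%, Blend 3 261/382 = 68.3% → Formula K
Formula K wins overall and in every soil group — no reversal.

Yes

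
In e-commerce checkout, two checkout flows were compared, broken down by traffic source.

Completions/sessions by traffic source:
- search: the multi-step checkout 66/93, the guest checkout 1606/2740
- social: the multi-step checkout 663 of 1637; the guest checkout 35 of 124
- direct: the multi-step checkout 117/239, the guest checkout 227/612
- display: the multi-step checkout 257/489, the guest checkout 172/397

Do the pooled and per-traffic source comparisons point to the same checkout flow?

Search: the multi-step checkout 66/93 = 71.0%, the guest checkout 1606/2740 = 58.6% → the multi-step checkout
Social: the multi-step checkout 663/1637 = 40.5%, the guest checkout 35/124 = 28.2% → the multi-step checkout
Direct: the multi-step checkout 117/239 = 49.0%, the guest checkout 227/612 = 37.1% → the multi-step checkout
Display: the multi-step checkout 257/489 = 52.6%, the guest checkout 172/397 = 43.3% → the multi-step checkout
Overall: the multi-step checkout 1103/2458 = 44.9%, the guest checkout 2040/3873 = 52.7% → the guest checkout
The multi-step checkout wins each traffic group but the guest checkout wins overall — the comparison reverses. The multi-step checkout's sessions skew toward social, which has a lower base rate.

No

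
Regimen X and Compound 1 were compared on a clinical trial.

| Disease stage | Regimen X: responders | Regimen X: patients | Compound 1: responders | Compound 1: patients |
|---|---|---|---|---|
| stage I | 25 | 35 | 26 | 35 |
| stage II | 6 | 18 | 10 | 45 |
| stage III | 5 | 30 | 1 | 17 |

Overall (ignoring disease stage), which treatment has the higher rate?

Regimen X

Stage I: Regimen X 25/35 = 71.4%, Compound 1 26/35 = 74.3% → Compound 1
Stage II: Regimen X 6/18 = 33.3%, Compound 1 10/45 = 22.2% → Regimen X
Stage III: Regimen X 5/30 = 16.7%, Compound 1 1/17 = 5.9% → Regimen X
Overall: Regimen X 36/83 = 43.4%, Compound 1 37/97 = 38.1% → Regimen X
(Neither sweeps every disease group, but Regimen X has the higher pooled rate.)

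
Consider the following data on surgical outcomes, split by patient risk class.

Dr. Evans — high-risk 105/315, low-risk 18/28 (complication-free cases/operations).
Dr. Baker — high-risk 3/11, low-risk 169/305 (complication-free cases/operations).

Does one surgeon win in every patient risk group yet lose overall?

High-risk: Dr. Evans 105/315 = 33.3%, Dr. Baker 3/11 = 27.3% → Dr. Evans
Low-risk: Dr. Evans 18/28 = 64.3%, Dr. Baker 169/305 = 55.4% → Dr. Evans
Overall: Dr. Evans 123/343 = 35.9%, Dr. Baker 172/316 = 54.4% → Dr. Baker
Dr. Evans wins each patient risk group but Dr. Baker wins overall — the comparison reverses. Dr. Evans's operations skew toward high-risk, which has a lower base rate.

Yes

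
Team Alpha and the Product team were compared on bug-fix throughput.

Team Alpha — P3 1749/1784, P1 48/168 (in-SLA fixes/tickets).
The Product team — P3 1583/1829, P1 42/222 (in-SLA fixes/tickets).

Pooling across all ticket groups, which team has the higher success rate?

P3: Team Alpha 1749/1784 = 98.0%, the Product team 1583/1829 = 86.6% → Team Alpha
P1: Team Alpha 48/168 = 28.6%, the Product team 42/222 = 18.9% → Team Alpha
Overall: Team Alpha 1797/1952 = 92.1%, the Product team 1625/2051 = 79.2% → Team Alpha

Team Alpha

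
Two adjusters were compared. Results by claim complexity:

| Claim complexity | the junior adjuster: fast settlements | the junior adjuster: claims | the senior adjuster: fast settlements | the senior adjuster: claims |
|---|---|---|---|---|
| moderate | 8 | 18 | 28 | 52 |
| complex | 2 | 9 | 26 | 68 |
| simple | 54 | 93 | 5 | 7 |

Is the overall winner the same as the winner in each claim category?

No

Moderate: the junior adjuster 8/18 = 44.4%, the senior adjuster 28/52 = 53.8% → the senior adjuster
Complex: the junior adjuster 2/9 = 22.2%, the senior adjuster 26/68 = 38.2% → the senior adjuster
Simple: the junior adjuster 54/93 = 58.1%, the senior adjuster 5/7 = 71.4% → the senior adjuster
Overall: the junior adjuster 64/120 = 53.3%, the senior adjuster 59/127 = 46.5% → the junior adjuster
The senior adjuster wins each claim group but the junior adjuster wins overall — the comparison reverses. The senior adjuster's claims skew toward complex, which has a lower base rate.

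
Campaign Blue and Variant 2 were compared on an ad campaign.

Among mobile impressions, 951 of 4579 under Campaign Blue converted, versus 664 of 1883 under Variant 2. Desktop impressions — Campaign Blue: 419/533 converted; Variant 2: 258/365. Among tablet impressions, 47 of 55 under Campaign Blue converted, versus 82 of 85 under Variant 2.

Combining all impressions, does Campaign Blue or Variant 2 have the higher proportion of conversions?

Variant 2

Mobile: Campaign Blue 951/4579 = 20.8%, Variant 2 664/1883 = 35.3% → Variant 2
Desktop: Campaign Blue 419/533 = 78.6%, Variant 2 258/365 = 70.7% → Campaign Blue
Tablet: Campaign Blue 47/55 = 85.5%, Variant 2 82/85 = 96.5% → Variant 2
Overall: Campaign Blue 1417/5167 = 27.4%, Variant 2 1004/2333 = 43.0% → Variant 2
(Neither sweeps every device group, but Variant 2 has the higher pooled rate.)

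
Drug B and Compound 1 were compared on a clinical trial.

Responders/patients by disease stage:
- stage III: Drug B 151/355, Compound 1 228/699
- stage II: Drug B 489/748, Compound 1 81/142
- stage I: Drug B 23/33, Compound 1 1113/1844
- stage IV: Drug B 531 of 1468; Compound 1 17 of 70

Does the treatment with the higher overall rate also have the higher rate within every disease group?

Stage III: Drug B 151/355 = 42.5%, Compound 1 228/699 = 32.6% → Drug B
Stage II: Drug B 489/748 = 65.4%, Compound 1 81/142 = 57.0% → Drug B
Stage I: Drug B 23/33 = 69.7%, Compound 1 1113/1844 = 60.4% → Drug B
Stage IV: Drug B 531/1468 = 36.2%, Compound 1 17/70 = 24.3% → Drug B
Overall: Drug B 1194/2604 = 45.9%, Compound 1 1439/2755 = 52.2% → Compound 1
Drug B wins each disease group but Compound 1 wins overall — the comparison reverses. Drug B's patients skew toward stage IV, which has a lower base rate.

No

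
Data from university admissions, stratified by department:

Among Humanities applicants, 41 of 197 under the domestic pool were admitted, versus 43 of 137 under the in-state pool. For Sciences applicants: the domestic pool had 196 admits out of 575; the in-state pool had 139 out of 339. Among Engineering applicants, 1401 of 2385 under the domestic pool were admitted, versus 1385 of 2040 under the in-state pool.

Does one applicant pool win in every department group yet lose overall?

Humanities: the domestic pool 41/197 = 20.8%, the in-state pool 43/137 = 31.4% → the in-state pool
Sciences: the domestic pool 196/575 = 34.1%, the in-state pool 139/339 = 41.0% → the in-state pool
Engineering: the domestic pool 1401/2385 = 58.7%, the in-state pool 1385/2040 = 67.9% → the in-state pool
Overall: the domestic pool 1638/3157 = 51.9%, the in-state pool 1567/2516 = 62.3% → the in-state pool
The in-state pool wins overall and in every department group — no reversal.

No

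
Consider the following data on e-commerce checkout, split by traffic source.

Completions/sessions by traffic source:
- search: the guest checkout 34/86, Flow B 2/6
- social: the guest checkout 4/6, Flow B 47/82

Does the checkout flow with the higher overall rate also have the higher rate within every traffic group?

Search: the guest checkout 34/86 = 39.5%, Flow B 2/6 = 33.3% → the guest checkout
Social: the guest checkout 4/6 = 66.7%, Flow B 47/82 = 57.3% → the guest checkout
Overall: the guest checkout 38/92 = 41.3%, Flow B 49/88 = 55.7% → Flow B
The guest checkout wins each traffic group but Flow B wins overall — the comparison reverses. The guest checkout's sessions skew toward search, which has a lower base rate.

No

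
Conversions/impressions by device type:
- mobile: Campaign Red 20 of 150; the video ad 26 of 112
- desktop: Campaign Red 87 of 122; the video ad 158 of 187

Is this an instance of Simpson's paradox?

Mobile: Campaign Red 20/150 = 13.3%, the video ad 26/112 = 23.2% → the video ad
Desktop: Campaign Red 87/122 = 71.3%, the video ad 158/187 = 84.5% → the video ad
Overall: Campaign Red 107/272 = 39.3%, the video ad 184/299 = 61.5% → the video ad
The video ad wins overall and in every device group — no reversal.

No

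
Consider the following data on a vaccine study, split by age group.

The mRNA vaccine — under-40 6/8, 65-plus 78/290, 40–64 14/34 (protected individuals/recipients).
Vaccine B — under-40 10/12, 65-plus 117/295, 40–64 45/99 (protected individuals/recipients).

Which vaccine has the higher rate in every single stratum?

Under-40: the mRNA vaccine 6/8 = 75.0%, Vaccine B 10/12 = 83.3% → Vaccine B
65-plus: the mRNA vaccine 78/290 = 26.9%, Vaccine B 117/295 = 39.7% → Vaccine B
40–64: the mRNA vaccine 14/34 = 41.2%, Vaccine B 45/99 = 45.5% → Vaccine B
Vaccine B has the higher rate in all 3 groups.

Vaccine B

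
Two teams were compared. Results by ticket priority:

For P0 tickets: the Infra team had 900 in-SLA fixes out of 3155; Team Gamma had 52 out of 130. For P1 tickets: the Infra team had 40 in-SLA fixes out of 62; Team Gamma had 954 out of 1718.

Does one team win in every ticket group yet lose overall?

No

P0: the Infra team 900/3155 = 28.5%, Team Gamma 52/130 = 40.0% → Team Gamma
P1: the Infra team 40/62 = 64.5%, Team Gamma 954/1718 = 55.5% → the Infra team
Overall: the Infra team 940/3217 = 29.2%, Team Gamma 1006/1848 = 54.4% → Team Gamma
Neither sweeps: the Infra team wins 1 of 2 groups, Team Gamma wins 1. Team Gamma wins overall but not every group — no Simpson reversal.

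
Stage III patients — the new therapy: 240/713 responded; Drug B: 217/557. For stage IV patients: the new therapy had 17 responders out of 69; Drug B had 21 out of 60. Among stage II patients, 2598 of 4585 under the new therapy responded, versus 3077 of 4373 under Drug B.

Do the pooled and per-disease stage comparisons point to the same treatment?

Stage III: the new therapy 240/713 = 33.7%, Drug B 217/557 = 39.0% → Drug B
Stage IV: the new therapy 17/69 = 24.6%, Drug B 21/60 = 35.0% → Drug B
Stage II: the new therapy 2598/4585 = 56.7%, Drug B 3077/4373 = 70.4% → Drug B
Overall: the new therapy 2855/5367 = 53.2%, Drug B 3315/4990 = 66.4% → Drug B
Drug B wins overall and in every disease group — no reversal.

Yes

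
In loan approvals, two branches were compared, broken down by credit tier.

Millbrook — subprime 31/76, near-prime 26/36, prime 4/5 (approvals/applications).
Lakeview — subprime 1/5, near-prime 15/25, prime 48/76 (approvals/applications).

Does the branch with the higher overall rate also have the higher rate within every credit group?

No

Subprime: Millbrook 31/76 = 40.8%, Lakeview 1/5 = 20.0% → Millbrook
Near-prime: Millbrook 26/36 = 72.2%, Lakeview 15/25 = 60.0% → Millbrook
Prime: Millbrook 4/5 = 80.0%, Lakeview 48/76 = 63.2% → Millbrook
Overall: Millbrook 61/117 = 52.1%, Lakeview 64/106 = 60.4% → Lakeview
Millbrook wins each credit group but Lakeview wins overall — the comparison reverses. Millbrook's applications skew toward subprime, which has a lower base rate.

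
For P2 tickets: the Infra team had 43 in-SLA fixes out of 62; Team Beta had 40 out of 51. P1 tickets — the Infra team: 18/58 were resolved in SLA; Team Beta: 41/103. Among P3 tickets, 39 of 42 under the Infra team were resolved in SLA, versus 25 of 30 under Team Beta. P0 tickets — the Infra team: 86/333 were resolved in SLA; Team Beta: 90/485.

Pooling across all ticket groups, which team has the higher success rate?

P2: the Infra team 43/62 = 69.4%, Team Beta 40/51 = 78.4% → Team Beta
P1: the Infra team 18/58 = 31.0%, Team Beta 41/103 = 39.8% → Team Beta
P3: the Infra team 39/42 = 92.9%, Team Beta 25/30 = 83.3% → the Infra team
P0: the Infra team 86/333 = 25.8%, Team Beta 90/485 = 18.6% → the Infra team
Overall: the Infra team 186/495 = 37.6%, Team Beta 196/669 = 29.3% → the Infra team
(Neither sweeps every ticket group, but the Infra team has the higher pooled rate.)

the Infra team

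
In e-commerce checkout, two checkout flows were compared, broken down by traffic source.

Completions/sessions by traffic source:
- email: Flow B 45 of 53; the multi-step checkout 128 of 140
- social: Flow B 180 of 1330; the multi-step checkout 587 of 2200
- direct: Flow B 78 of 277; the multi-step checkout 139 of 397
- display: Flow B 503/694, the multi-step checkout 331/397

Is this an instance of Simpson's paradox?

Email: Flow B 45/53 = 84.9%, the multi-step checkout 128/140 = 91.4% → the multi-step checkout
Social: Flow B 180/1330 = 13.5%, the multi-step checkout 587/2200 = 26.7% → the multi-step checkout
Direct: Flow B 78/277 = 28.2%, the multi-step checkout 139/397 = 35.0% → the multi-step checkout
Display: Flow B 503/694 = 72.5%, the multi-step checkout 331/397 = 83.4% → the multi-step checkout
Overall: Flow B 806/2354 = 34.2%, the multi-step checkout 1185/3134 = 37.8% → the multi-step checkout
The multi-step checkout wins overall and in every traffic group — no reversal.

No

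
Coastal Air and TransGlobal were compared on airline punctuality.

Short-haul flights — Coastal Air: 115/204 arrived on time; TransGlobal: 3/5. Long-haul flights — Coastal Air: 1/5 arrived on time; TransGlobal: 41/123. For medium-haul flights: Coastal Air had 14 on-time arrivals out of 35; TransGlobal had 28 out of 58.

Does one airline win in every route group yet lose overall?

Yes

Short-haul: Coastal Air 115/204 = 56.4%, TransGlobal 3/5 = 60.0% → TransGlobal
Long-haul: Coastal Air 1/5 = 20.0%, TransGlobal 41/123 = 33.3% → TransGlobal
Medium-haul: Coastal Air 14/35 = 40.0%, TransGlobal 28/58 = 48.3% → TransGlobal
Overall: Coastal Air 130/244 = 53.3%, TransGlobal 72/186 = 38.7% → Coastal Air
TransGlobal wins each route group but Coastal Air wins overall — the comparison reverses. TransGlobal's flights skew toward long-haul, which has a lower base rate.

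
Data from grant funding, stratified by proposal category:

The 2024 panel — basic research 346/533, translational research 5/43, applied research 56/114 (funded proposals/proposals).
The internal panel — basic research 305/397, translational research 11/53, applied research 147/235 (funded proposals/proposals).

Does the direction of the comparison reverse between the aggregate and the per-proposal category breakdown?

No

Basic research: the 2024 panel 346/533 = 64.9%, the internal panel 305/397 = 76.8% → the internal panel
Translational research: the 2024 panel 5/43 = 11.6%, the internal panel 11/53 = 20.8% → the internal panel
Applied research: the 2024 panel 56/114 = 49.1%, the internal panel 147/235 = 62.6% → the internal panel
Overall: the 2024 panel 407/690 = 59.0%, the internal panel 463/685 = 67.6% → the internal panel
The internal panel wins overall and in every proposal group — no reversal.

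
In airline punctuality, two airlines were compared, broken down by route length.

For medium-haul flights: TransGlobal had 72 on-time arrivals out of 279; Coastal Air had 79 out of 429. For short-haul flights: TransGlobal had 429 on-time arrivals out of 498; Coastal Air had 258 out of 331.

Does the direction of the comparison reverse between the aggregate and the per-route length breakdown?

No

Medium-haul: TransGlobal 72/279 = 25.8%, Coastal Air 79/429 = 18.4% → TransGlobal
Short-haul: TransGlobal 429/498 = 86.1%, Coastal Air 258/331 = 77.9% → TransGlobal
Overall: TransGlobal 501/777 = 64.5%, Coastal Air 337/760 = 44.3% → TransGlobal
TransGlobal wins overall and in every route group — no reversal.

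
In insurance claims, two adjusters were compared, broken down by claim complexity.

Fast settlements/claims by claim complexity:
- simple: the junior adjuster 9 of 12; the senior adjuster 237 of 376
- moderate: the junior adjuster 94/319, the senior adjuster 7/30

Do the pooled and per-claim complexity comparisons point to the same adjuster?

Simple: the junior adjuster 9/12 = 75.0%, the senior adjuster 237/376 = 63.0% → the junior adjuster
Moderate: the junior adjuster 94/319 = 29.5%, the senior adjuster 7/30 = 23.3% → the junior adjuster
Overall: the junior adjuster 103/331 = 31.1%, the senior adjuster 244/406 = 60.1% → the senior adjuster
The junior adjuster wins each claim group but the senior adjuster wins overall — the comparison reverses. The junior adjuster's claims skew toward moderate, which has a lower base rate.

No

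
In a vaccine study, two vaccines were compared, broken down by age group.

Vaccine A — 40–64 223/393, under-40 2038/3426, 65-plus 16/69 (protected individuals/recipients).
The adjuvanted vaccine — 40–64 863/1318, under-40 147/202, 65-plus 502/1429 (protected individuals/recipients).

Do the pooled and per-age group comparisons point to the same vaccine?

No

40–64: Vaccine A 223/393 = 56.7%, the adjuvanted vaccine 863/1318 = 65.5% → the adjuvanted vaccine
Under-40: Vaccine A 2038/3426 = 59.5%, the adjuvanted vaccine 147/202 = 72.8% → the adjuvanted vaccine
65-plus: Vaccine A 16/69 = 23.2%, the adjuvanted vaccine 502/1429 = 35.1% → the adjuvanted vaccine
Overall: Vaccine A 2277/3888 = 58.6%, the adjuvanted vaccine 1512/2949 = 51.3% → Vaccine A
The adjuvanted vaccine wins each age group but Vaccine A wins overall — the comparison reverses. The adjuvanted vaccine's recipients skew toward 65-plus, which has a lower base rate.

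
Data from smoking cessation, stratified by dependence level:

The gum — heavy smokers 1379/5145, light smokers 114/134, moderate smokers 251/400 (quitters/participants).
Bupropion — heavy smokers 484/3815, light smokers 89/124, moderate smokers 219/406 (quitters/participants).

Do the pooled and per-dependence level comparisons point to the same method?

Heavy smokers: the gum 1379/5145 = 26.8%, bupropion 484/3815 = 12.7% → the gum
Light smokers: the gum 114/134 = 85.1%, bupropion 89/124 = 71.8% → the gum
Moderate smokers: the gum 251/400 = 62.8%, bupropion 219/406 = 53.9% → the gum
Overall: the gum 1744/5679 = 30.7%, bupropion 792/4345 = 18.2% → the gum
The gum wins overall and in every dependence group — no reversal.

Yes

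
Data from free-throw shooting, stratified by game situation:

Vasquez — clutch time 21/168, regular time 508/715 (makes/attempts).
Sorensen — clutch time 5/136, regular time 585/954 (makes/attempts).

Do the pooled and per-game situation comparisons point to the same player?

Yes

Clutch time: Vasquez 21/168 = 12.5%, Sorensen 5/136 = 3.7% → Vasquez
Regular time: Vasquez 508/715 = 71.0%, Sorensen 585/954 = 61.3% → Vasquez
Overall: Vasquez 529/883 = 59.9%, Sorensen 590/1090 = 54.1% → Vasquez
Vasquez wins overall and in every game group — no reversal.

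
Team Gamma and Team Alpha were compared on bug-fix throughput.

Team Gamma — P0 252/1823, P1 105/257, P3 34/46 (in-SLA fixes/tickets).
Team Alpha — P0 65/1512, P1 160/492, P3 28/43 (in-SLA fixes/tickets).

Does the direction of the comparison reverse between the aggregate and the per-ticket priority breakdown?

P0: Team Gamma 252/1823 = 13.8%, Team Alpha 65/1512 = 4.3% → Team Gamma
P1: Team Gamma 105/257 = 40.9%, Team Alpha 160/492 = 32.5% → Team Gamma
P3: Team Gamma 34/46 = 73.9%, Team Alpha 28/43 = 65.1% → Team Gamma
Overall: Team Gamma 391/2126 = 18.4%, Team Alpha 253/2047 = 12.4% → Team Gamma
Team Gamma wins overall and in every ticket group — no reversal.

No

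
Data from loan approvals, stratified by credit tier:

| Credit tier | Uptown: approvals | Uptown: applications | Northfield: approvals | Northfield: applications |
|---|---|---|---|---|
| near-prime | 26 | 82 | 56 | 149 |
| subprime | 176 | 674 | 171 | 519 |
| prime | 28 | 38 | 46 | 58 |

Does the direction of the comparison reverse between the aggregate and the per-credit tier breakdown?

Near-prime: Uptown 26/82 = 31.7%, Northfield 56/149 = 37.6% → Northfield
Subprime: Uptown 176/674 = 26.1%, Northfield 171/519 = 32.9% → Northfield
Prime: Uptown 28/38 = 73.7%, Northfield 46/58 = 79.3% → Northfield
Overall: Uptown 230/794 = 29.0%, Northfield 273/726 = 37.6% → Northfield
Northfield wins overall and in every credit group — no reversal.

No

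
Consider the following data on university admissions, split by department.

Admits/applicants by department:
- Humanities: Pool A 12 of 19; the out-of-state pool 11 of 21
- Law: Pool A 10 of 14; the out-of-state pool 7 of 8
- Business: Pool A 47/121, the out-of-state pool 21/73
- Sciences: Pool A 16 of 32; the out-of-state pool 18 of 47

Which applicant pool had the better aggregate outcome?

Humanities: Pool A 12/19 = 63.2%, the out-of-state pool 11/21 = 52.4% → Pool A
Law: Pool A 10/14 = 71.4%, the out-of-state pool 7/8 = 87.5% → the out-of-state pool
Business: Pool A 47/121 = 38.8%, the out-of-state pool 21/73 = 28.8% → Pool A
Sciences: Pool A 16/32 = 50.0%, the out-of-state pool 18/47 = 38.3% → Pool A
Overall: Pool A 85/186 = 45.7%, the out-of-state pool 57/149 = 38.3% → Pool A
(Neither sweeps every department group, but Pool A has the higher pooled rate.)

Pool A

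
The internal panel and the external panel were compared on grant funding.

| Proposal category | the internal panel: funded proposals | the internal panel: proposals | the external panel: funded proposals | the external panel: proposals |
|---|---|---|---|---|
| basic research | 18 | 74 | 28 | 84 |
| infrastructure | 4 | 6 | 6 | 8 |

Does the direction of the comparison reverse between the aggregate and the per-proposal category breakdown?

Basic research: the internal panel 18/74 = 24.3%, the external panel 28/84 = 33.3% → the external panel
Infrastructure: the internal panel 4/6 = 66.7%, the external panel 6/8 = 75.0% → the external panel
Overall: the internal panel 22/80 = 27.5%, the external panel 34/92 = 37.0% → the external panel
The external panel wins overall and in every proposal group — no reversal.

No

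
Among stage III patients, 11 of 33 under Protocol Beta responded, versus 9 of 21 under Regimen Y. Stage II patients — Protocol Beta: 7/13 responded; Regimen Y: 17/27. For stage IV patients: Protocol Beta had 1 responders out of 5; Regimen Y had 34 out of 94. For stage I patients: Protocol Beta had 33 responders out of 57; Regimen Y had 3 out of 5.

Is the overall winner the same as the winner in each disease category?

No

Stage III: Protocol Beta 11/33 = 33.3%, Regimen Y 9/21 = 42.9% → Regimen Y
Stage II: Protocol Beta 7/13 = 53.8%, Regimen Y 17/27 = 63.0% → Regimen Y
Stage IV: Protocol Beta 1/5 = 20.0%, Regimen Y 34/94 = 36.2% → Regimen Y
Stage I: Protocol Beta 33/57 = 57.9%, Regimen Y 3/5 = 60.0% → Regimen Y
Overall: Protocol Beta 52/108 = 48.1%, Regimen Y 63/147 = 42.9% → Protocol Beta
Regimen Y wins each disease group but Protocol Beta wins overall — the comparison reverses. Regimen Y's patients skew toward stage IV, which has a lower base rate.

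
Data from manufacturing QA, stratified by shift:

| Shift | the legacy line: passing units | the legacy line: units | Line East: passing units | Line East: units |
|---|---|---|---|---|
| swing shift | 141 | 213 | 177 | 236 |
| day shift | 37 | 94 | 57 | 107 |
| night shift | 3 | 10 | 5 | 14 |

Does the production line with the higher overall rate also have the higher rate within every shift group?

Swing shift: the legacy line 141/213 = 66.2%, Line East 177/236 = 75.0% → Line East
Day shift: the legacy line 37/94 = 39.4%, Line East 57/107 = 53.3% → Line East
Night shift: the legacy line 3/10 = 30.0%, Line East 5/14 = 35.7% → Line East
Overall: the legacy line 181/317 = 57.1%, Line East 239/357 = 66.9% → Line East
Line East wins overall and in every shift group — no reversal.

Yes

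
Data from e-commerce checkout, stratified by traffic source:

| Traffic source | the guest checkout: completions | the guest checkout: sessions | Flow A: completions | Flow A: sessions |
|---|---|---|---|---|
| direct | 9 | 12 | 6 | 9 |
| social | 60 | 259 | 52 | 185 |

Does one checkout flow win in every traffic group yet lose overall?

No

Direct: the guest checkout 9/12 = 75.0%, Flow A 6/9 = 66.7% → the guest checkout
Social: the guest checkout 60/259 = 23.2%, Flow A 52/185 = 28.1% → Flow A
Overall: the guest checkout 69/271 = 25.5%, Flow A 58/194 = 29.9% → Flow A
Neither sweeps: the guest checkout wins 1 of 2 groups, Flow A wins 1. Flow A wins overall but not every group — no Simpson reversal.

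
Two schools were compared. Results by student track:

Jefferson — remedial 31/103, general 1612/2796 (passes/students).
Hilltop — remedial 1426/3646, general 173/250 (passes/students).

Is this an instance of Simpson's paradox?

Yes

Remedial: Jefferson 31/103 = 30.1%, Hilltop 1426/3646 = 39.1% → Hilltop
General: Jefferson 1612/2796 = 57.7%, Hilltop 173/250 = 69.2% → Hilltop
Overall: Jefferson 1643/2899 = 56.7%, Hilltop 1599/3896 = 41.0% → Jefferson
Hilltop wins each student group but Jefferson wins overall — the comparison reverses. Hilltop's students skew toward remedial, which has a lower base rate.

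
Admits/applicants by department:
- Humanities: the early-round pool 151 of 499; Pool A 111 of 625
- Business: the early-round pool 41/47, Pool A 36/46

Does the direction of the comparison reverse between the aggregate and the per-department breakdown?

Humanities: the early-round pool 151/499 = 30.3%, Pool A 111/625 = 17.8% → the early-round pool
Business: the early-round pool 41/47 = 87.2%, Pool A 36/46 = 78.3% → the early-round pool
Overall: the early-round pool 192/546 = 35.2%, Pool A 147/671 = 21.9% → the early-round pool
The early-round pool wins overall and in every department group — no reversal.

No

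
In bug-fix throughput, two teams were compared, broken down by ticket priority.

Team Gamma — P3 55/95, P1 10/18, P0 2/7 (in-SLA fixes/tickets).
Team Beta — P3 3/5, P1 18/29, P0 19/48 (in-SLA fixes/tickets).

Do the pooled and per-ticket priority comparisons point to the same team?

P3: Team Gamma 55/95 = 57.9%, Team Beta 3/5 = 60.0% → Team Beta
P1: Team Gamma 10/18 = 55.6%, Team Beta 18/29 = 62.1% → Team Beta
P0: Team Gamma 2/7 = 28.6%, Team Beta 19/48 = 39.6% → Team Beta
Overall: Team Gamma 67/120 = 55.8%, Team Beta 40/82 = 48.8% → Team Gamma
Team Beta wins each ticket group but Team Gamma wins overall — the comparison reverses. Team Beta's tickets skew toward P0, which has a lower base rate.

No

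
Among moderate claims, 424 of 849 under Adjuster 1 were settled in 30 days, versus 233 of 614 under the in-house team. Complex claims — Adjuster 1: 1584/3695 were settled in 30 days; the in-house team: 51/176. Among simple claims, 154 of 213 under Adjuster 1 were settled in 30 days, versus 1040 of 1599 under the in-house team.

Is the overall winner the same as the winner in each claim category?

Moderate: Adjuster 1 424/849 = 49.9%, the in-house team 233/614 = 37.9% → Adjuster 1
Complex: Adjuster 1 1584/3695 = 42.9%, the in-house team 51/176 = 29.0% → Adjuster 1
Simple: Adjuster 1 154/213 = 72.3%, the in-house team 1040/1599 = 65.0% → Adjuster 1
Overall: Adjuster 1 2162/4757 = 45.4%, the in-house team 1324/2389 = 55.4% → the in-house team
Adjuster 1 wins each claim group but the in-house team wins overall — the comparison reverses. Adjuster 1's claims skew toward complex, which has a lower base rate.

No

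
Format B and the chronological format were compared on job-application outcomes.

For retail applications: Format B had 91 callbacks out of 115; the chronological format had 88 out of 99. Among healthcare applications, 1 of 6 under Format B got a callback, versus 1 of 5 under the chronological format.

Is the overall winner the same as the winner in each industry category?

Yes

Retail: Format B 91/115 = 79.1%, the chronological format 88/99 = 88.9% → the chronological format
Healthcare: Format B 1/6 = 16.7%, the chronological format 1/5 = 20.0% → the chronological format
Overall: Format B 92/121 = 76.0%, the chronological format 89/104 = 85.6% → the chronological format
The chronological format wins overall and in every industry group — no reversal.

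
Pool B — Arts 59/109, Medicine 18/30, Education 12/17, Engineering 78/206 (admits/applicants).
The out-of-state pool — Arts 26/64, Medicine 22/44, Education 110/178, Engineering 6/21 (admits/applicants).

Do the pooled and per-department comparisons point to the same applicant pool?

No

Arts: Pool B 59/109 = 54.1%, the out-of-state pool 26/64 = 40.6% → Pool B
Medicine: Pool B 18/30 = 60.0%, the out-of-state pool 22/44 = 50.0% → Pool B
Education: Pool B 12/17 = 70.6%, the out-of-state pool 110/178 = 61.8% → Pool B
Engineering: Pool B 78/206 = 37.9%, the out-of-state pool 6/21 = 28.6% → Pool B
Overall: Pool B 167/362 = 46.1%, the out-of-state pool 164/307 = 53.4% → the out-of-state pool
Pool B wins each department group but the out-of-state pool wins overall — the comparison reverses. Pool B's applicants skew toward Engineering, which has a lower base rate.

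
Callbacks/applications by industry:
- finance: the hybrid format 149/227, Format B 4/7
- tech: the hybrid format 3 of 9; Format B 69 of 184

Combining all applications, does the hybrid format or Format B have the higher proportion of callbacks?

the hybrid format

Finance: the hybrid format 149/227 = 65.6%, Format B 4/7 = 57.1% → the hybrid format
Tech: the hybrid format 3/9 = 33.3%, Format B 69/184 = 37.5% → Format B
Overall: the hybrid format 152/236 = 64.4%, Format B 73/191 = 38.2% → the hybrid format
(Neither sweeps every industry group, but the hybrid format has the higher pooled rate.)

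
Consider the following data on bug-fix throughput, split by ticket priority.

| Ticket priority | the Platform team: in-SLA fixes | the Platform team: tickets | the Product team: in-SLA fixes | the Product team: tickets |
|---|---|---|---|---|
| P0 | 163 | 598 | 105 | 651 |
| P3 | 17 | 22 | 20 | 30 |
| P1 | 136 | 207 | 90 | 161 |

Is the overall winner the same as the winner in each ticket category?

P0: the Platform team 163/598 = 27.3%, the Product team 105/651 = 16.1% → the Platform team
P3: the Platform team 17/22 = 77.3%, the Product team 20/30 = 66.7% → the Platform team
P1: the Platform team 136/207 = 65.7%, the Product team 90/161 = 55.9% → the Platform team
Overall: the Platform team 316/827 = 38.2%, the Product team 215/842 = 25.5% → the Platform team
The Platform team wins overall and in every ticket group — no reversal.

Yes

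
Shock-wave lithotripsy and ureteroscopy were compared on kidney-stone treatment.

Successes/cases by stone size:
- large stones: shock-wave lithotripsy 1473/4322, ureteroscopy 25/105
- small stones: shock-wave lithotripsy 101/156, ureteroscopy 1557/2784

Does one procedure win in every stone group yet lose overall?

Large stones: shock-wave lithotripsy 1473/4322 = 34.1%, ureteroscopy 25/105 = 23.8% → shock-wave lithotripsy
Small stones: shock-wave lithotripsy 101/156 = 64.7%, ureteroscopy 1557/2784 = 55.9% → shock-wave lithotripsy
Overall: shock-wave lithotripsy 1574/4478 = 35.1%, ureteroscopy 1582/2889 = 54.8% → ureteroscopy
Shock-wave lithotripsy wins each stone group but ureteroscopy wins overall — the comparison reverses. Shock-wave lithotripsy's cases skew toward large stones, which has a lower base rate.

Yes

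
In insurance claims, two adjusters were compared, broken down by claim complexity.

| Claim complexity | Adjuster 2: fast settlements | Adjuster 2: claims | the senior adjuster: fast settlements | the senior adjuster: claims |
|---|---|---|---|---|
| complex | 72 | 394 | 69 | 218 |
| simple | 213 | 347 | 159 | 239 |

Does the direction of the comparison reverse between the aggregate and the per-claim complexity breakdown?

No

Complex: Adjuster 2 72/394 = 18.3%, the senior adjuster 69/218 = 31.7% → the senior adjuster
Simple: Adjuster 2 213/347 = 61.4%, the senior adjuster 159/239 = 66.5% → the senior adjuster
Overall: Adjuster 2 285/741 = 38.5%, the senior adjuster 228/457 = 49.9% → the senior adjuster
The senior adjuster wins overall and in every claim group — no reversal.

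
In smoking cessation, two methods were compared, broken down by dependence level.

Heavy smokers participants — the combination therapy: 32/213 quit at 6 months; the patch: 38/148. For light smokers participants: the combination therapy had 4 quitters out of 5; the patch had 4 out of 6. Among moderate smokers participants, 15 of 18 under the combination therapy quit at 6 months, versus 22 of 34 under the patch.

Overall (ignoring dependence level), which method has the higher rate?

the patch

Heavy smokers: the combination therapy 32/213 = 15.0%, the patch 38/148 = 25.7% → the patch
Light smokers: the combination therapy 4/5 = 80.0%, the patch 4/6 = 66.7% → the combination therapy
Moderate smokers: the combination therapy 15/18 = 83.3%, the patch 22/34 = 64.7% → the combination therapy
Overall: the combination therapy 51/236 = 21.6%, the patch 64/188 = 34.0% → the patch
(Neither sweeps every dependence group, but the patch has the higher pooled rate.)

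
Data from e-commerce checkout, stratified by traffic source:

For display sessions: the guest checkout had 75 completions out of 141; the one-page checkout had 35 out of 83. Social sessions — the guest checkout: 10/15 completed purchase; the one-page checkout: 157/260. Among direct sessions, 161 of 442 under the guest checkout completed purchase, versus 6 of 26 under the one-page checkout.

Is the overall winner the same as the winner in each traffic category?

Display: the guest checkout 75/141 = 53.2%, the one-page checkout 35/83 = 42.2% → the guest checkout
Social: the guest checkout 10/15 = 66.7%, the one-page checkout 157/260 = 60.4% → the guest checkout
Direct: the guest checkout 161/442 = 36.4%, the one-page checkout 6/26 = 23.1% → the guest checkout
Overall: the guest checkout 246/598 = 41.1%, the one-page checkout 198/369 = 53.7% → the one-page checkout
The guest checkout wins each traffic group but the one-page checkout wins overall — the comparison reverses. The guest checkout's sessions skew toward direct, which has a lower base rate.

No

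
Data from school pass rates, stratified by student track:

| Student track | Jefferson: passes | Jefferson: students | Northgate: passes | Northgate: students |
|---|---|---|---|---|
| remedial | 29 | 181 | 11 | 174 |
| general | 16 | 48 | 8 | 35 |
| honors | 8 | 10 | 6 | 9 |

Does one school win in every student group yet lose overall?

Remedial: Jefferson 29/181 = 16.0%, Northgate 11/174 = 6.3% → Jefferson
General: Jefferson 16/48 = 33.3%, Northgate 8/35 = 22.9% → Jefferson
Honors: Jefferson 8/10 = 80.0%, Northgate 6/9 = 66.7% → Jefferson
Overall: Jefferson 53/239 = 22.2%, Northgate 25/218 = 11.5% → Jefferson
Jefferson wins overall and in every student group — no reversal.

No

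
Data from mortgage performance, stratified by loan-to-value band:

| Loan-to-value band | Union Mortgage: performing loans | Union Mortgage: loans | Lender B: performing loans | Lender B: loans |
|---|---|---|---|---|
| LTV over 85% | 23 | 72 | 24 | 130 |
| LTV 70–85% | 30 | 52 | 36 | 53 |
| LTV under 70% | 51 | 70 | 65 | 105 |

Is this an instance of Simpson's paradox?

LTV over 85%: Union Mortgage 23/72 = 31.9%, Lender B 24/130 = 18.5% → Union Mortgage
LTV 70–85%: Union Mortgage 30/52 = 57.7%, Lender B 36/53 = 67.9% → Lender B
LTV under 70%: Union Mortgage 51/70 = 72.9%, Lender B 65/105 = 61.9% → Union Mortgage
Overall: Union Mortgage 104/194 = 53.6%, Lender B 125/288 = 43.4% → Union Mortgage
Neither sweeps: Union Mortgage wins 2 of 3 groups, Lender B wins 1. Union Mortgage wins overall but not every group — no Simpson reversal.

No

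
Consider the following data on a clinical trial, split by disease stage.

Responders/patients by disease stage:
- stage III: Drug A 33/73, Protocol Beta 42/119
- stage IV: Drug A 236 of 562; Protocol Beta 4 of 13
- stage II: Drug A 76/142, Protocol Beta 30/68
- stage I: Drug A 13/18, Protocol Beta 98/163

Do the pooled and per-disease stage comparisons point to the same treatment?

Stage III: Drug A 33/73 = 45.2%, Protocol Beta 42/119 = 35.3% → Drug A
Stage IV: Drug A 236/562 = 42.0%, Protocol Beta 4/13 = 30.8% → Drug A
Stage II: Drug A 76/142 = 53.5%, Protocol Beta 30/68 = 44.1% → Drug A
Stage I: Drug A 13/18 = 72.2%, Protocol Beta 98/163 = 60.1% → Drug A
Overall: Drug A 358/795 = 45.0%, Protocol Beta 174/363 = 47.9% → Protocol Beta
Drug A wins each disease group but Protocol Beta wins overall — the comparison reverses. Drug A's patients skew toward stage IV, which has a lower base rate.

No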